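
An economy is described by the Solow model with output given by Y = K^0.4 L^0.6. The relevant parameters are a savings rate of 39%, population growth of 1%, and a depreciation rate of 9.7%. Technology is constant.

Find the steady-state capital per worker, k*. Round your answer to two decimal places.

Steady state requires s·f(k) = (n + δ)·k, i.e. s·k^α = (n + δ)·k.
Rearranging, k^(1−α) = s / (n + δ).
k^0.6 = 0.39 / (0.010 + 0.097) = 0.39 / 0.107 = 3.6449
k* = 3.6449^(1/0.6) ≈ 8.6326

k* = 8.63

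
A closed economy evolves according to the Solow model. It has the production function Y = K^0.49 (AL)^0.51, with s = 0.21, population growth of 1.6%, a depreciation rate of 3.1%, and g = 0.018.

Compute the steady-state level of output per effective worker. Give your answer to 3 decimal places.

y* = 3.086

Steady state requires s·f(k) = (n + g + δ)·k, i.e. s·k^α = (n + g + δ)·k.
Rearranging, k^(1−α) = s / (n + g + δ).
k^0.51 = 0.21 / (0.016 + 0.018 + 0.031) = 0.21 / 0.065 = 3.2308
k* = 3.2308^(1/0.51) ≈ 9.9689
y* = (k*)^α = 9.9689^0.49 ≈ 3.0856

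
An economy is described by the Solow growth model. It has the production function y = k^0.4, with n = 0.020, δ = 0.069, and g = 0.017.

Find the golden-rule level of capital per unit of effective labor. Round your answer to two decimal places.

The golden rule sets f'(k) = n + g + δ, i.e. α·k^(α−1) = n + g + δ.
So k^(1−α) = α / (n + g + δ) = 0.4 / 0.106 = 3.7736.
k_gold = 3.7736^(1/0.6) ≈ 9.1466

k_gold ≈ 9.15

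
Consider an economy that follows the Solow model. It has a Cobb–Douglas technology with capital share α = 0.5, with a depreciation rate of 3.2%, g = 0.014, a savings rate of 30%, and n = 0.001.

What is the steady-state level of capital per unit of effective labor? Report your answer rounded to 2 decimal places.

Steady state requires s·f(k) = (n + g + δ)·k, i.e. s·k^α = (n + g + δ)·k.
Rearranging, k^(1−α) = s / (n + g + δ).
k^0.5 = 0.30 / (0.001 + 0.014 + 0.032) = 0.30 / 0.047 = 6.3830
k* = 6.3830^(1/0.5) ≈ 40.7427

k* = 40.74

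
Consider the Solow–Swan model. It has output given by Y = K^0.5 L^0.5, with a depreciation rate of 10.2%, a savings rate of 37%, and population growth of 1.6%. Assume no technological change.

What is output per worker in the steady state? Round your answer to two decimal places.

At the steady state, Δk = 0, so s·k^α = (n + δ)·k.
Rearranging, k^(1−α) = s / (n + δ).
k^0.5 = 0.37 / (0.016 + 0.102) = 0.37 / 0.118 = 3.1356
k* = 3.1356^(1/0.5) ≈ 9.8320
y* = (k*)^α = 9.8320^0.5 ≈ 3.1356

y* = 3.14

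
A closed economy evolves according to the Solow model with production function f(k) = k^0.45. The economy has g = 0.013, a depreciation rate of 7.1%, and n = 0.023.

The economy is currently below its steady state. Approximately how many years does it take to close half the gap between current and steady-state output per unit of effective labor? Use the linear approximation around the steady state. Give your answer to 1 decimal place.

about 11.8 years

Near the steady state the convergence rate is λ = (1 − α)(n + g + δ).
λ = (1 − 0.45) × 0.107 = 0.55 × 0.107 = 0.05885
Half-life = ln 2 / λ = 0.6931 / 0.05885 ≈ 11.78 years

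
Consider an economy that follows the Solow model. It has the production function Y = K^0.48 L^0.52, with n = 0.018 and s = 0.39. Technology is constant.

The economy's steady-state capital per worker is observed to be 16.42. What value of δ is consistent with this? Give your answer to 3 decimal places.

In steady state, investment equals break-even investment: s·k^α = (n + δ)·k.
So s / (n + δ) = (k*)^(1−α) = 16.42^0.52 = 4.2854.
Therefore n + δ = s / 4.2854 = 0.39 / 4.2854 = 0.0910, so δ = 0.0910 − 0.018 = 0.0730.

δ ≈ 0.073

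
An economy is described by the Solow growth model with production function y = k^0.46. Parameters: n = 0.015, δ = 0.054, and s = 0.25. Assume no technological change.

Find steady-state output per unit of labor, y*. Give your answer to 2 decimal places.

In steady state, investment equals break-even investment: s·k^α = (n + δ)·k.
Rearranging, k^(1−α) = s / (n + δ).
k^0.54 = 0.25 / (0.015 + 0.054) = 0.25 / 0.069 = 3.6232
k* = 3.6232^(1/0.54) ≈ 10.8482
y* = (k*)^α = 10.8482^0.46 ≈ 2.9941

y* = 2.99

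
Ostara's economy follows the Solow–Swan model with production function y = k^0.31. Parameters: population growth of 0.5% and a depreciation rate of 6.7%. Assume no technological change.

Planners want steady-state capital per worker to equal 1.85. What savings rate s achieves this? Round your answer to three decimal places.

At the steady state, Δk = 0, so s·k^α = (n + δ)·k.
So s / (n + δ) = (k*)^(1−α) = 1.85^0.69 = 1.5288.
Therefore s = 1.5288 × (n + δ) = 1.5288 × 0.072 = 0.1101.

s ≈ 0.110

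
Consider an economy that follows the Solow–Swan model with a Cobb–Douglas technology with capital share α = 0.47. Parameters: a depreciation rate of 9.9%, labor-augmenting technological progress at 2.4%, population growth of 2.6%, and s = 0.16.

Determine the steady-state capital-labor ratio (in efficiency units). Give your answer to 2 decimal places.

k* = 1.14

Steady state requires s·f(k) = (n + g + δ)·k, i.e. s·k^α = (n + g + δ)·k.
Rearranging, k^(1−α) = s / (n + g + δ).
k^0.53 = 0.16 / (0.026 + 0.024 + 0.099) = 0.16 / 0.149 = 1.0738
k* = 1.0738^(1/0.53) ≈ 1.1438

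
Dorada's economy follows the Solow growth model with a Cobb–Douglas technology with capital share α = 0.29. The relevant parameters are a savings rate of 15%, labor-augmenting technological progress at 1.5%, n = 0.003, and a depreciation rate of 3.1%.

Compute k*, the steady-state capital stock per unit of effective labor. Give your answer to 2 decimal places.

k* = 4.83

At the steady state, Δk = 0, so s·k^α = (n + g + δ)·k.
Rearranging, k^(1−α) = s / (n + g + δ).
k^0.71 = 0.15 / (0.003 + 0.015 + 0.031) = 0.15 / 0.049 = 3.0612
k* = 3.0612^(1/0.71) ≈ 4.8345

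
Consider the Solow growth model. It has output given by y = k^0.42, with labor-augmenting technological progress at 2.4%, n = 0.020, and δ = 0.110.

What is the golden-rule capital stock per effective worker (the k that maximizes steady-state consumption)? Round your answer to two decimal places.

k_gold ≈ 5.64

The golden rule sets f'(k) = n + g + δ, i.e. α·k^(α−1) = n + g + δ.
So k^(1−α) = α / (n + g + δ) = 0.42 / 0.154 = 2.7273.
k_gold = 2.7273^(1/0.58) ≈ 5.6398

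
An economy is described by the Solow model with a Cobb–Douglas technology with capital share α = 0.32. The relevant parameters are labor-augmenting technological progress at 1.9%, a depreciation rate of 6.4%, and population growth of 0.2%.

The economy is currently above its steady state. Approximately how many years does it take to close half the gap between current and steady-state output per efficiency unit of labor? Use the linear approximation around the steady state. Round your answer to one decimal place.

Near the steady state the convergence rate is λ = (1 − α)(n + g + δ).
λ = (1 − 0.32) × 0.085 = 0.68 × 0.085 = 0.0578
Half-life = ln 2 / λ = 0.6931 / 0.0578 ≈ 11.99 years

t_½ ≈ 12.0 years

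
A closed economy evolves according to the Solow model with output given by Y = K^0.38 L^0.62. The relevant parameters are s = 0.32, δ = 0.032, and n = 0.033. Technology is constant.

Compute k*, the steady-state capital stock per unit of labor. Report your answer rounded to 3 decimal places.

At the steady state, Δk = 0, so s·k^α = (n + δ)·k.
Rearranging, k^(1−α) = s / (n + δ).
k^0.62 = 0.32 / (0.033 + 0.032) = 0.32 / 0.065 = 4.9231
k* = 4.9231^(1/0.62) ≈ 13.0772

k* = 13.077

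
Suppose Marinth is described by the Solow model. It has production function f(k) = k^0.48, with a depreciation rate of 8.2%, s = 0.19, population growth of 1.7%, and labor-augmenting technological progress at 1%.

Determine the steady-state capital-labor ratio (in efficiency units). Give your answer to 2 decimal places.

Steady state requires s·f(k) = (n + g + δ)·k, i.e. s·k^α = (n + g + δ)·k.
Rearranging, k^(1−α) = s / (n + g + δ).
k^0.52 = 0.19 / (0.017 + 0.010 + 0.082) = 0.19 / 0.109 = 1.7431
k* = 1.7431^(1/0.52) ≈ 2.9113

k* ≈ 2.91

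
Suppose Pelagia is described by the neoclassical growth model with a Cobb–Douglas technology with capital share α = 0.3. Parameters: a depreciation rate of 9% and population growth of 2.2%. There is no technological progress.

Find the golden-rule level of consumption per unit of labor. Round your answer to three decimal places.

At the golden rule, f'(k) = n + δ, so α·k^(α−1) = n + δ and k_gold = (α/(n + δ))^(1/(1−α)).
k_gold = (0.3/0.112)^(1/0.7) = 2.6786^1.4286 ≈ 4.0861
c_gold = f(k_gold) − (n + δ)·k_gold = 1.5254 − 0.112×4.0861 ≈ 1.0678

c_gold ≈ 1.068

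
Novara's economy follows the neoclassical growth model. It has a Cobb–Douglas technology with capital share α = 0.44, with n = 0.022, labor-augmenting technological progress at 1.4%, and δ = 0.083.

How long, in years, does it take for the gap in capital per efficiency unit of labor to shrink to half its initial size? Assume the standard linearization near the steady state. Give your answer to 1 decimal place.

Near the steady state the convergence rate is λ = (1 − α)(n + g + δ).
λ = (1 − 0.44) × 0.119 = 0.56 × 0.119 = 0.06664
Half-life = ln 2 / λ = 0.6931 / 0.06664 ≈ 10.40 years

half-life ≈ 10.4 years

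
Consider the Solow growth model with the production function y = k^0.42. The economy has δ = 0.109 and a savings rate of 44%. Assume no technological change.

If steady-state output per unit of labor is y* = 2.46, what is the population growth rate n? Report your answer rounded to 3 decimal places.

n ≈ 0.018

In steady state, investment equals break-even investment: s·k^α = (n + δ)·k.
Since y* = [s/(n + δ)]^(α/(1−α)), we have s/(n + δ) = (y*)^((1−α)/α) = 2.46^1.381 = 3.4664.
Therefore n + δ = s / 3.4664 = 0.44 / 3.4664 = 0.1269, so n = 0.1269 − 0.109 = 0.0179.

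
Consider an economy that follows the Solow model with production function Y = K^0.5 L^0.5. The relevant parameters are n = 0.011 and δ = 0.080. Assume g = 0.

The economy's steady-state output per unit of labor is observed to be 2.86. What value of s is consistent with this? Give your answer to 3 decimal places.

In steady state, investment equals break-even investment: s·k^α = (n + δ)·k.
Since y* = [s/(n + δ)]^(α/(1−α)), we have s/(n + δ) = (y*)^((1−α)/α) = 2.86^1 = 2.8600.
Therefore s = 2.8600 × (n + δ) = 2.8600 × 0.091 = 0.2603.

s ≈ 0.260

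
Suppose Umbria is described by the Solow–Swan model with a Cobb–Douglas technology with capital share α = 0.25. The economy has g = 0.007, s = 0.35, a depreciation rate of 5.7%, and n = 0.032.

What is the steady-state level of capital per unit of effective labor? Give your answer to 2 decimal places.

In steady state, investment equals break-even investment: s·k^α = (n + g + δ)·k.
Rearranging, k^(1−α) = s / (n + g + δ).
k^0.75 = 0.35 / (0.032 + 0.007 + 0.057) = 0.35 / 0.096 = 3.6458
k* = 3.6458^(1/0.75) ≈ 5.6112

k* ≈ 5.61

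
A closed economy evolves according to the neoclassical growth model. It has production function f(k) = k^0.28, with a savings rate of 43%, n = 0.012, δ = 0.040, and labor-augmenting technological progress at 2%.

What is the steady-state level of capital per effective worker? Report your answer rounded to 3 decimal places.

k* = 11.966

In steady state, investment equals break-even investment: s·k^α = (n + g + δ)·k.
Rearranging, k^(1−α) = s / (n + g + δ).
k^0.72 = 0.43 / (0.012 + 0.020 + 0.040) = 0.43 / 0.072 = 5.9722
k* = 5.9722^(1/0.72) ≈ 11.9664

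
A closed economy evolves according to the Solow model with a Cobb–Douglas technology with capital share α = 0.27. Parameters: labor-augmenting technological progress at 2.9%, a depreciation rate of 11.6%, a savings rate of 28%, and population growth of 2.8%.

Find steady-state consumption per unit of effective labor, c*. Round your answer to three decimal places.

Steady state requires s·f(k) = (n + g + δ)·k, i.e. s·k^α = (n + g + δ)·k.
Dividing both sides by k: k^(1−α) = s / (n + g + δ).
k^0.73 = 0.28 / (0.028 + 0.029 + 0.116) = 0.28 / 0.173 = 1.6185
k* = 1.6185^(1/0.73) ≈ 1.9340
y* = (k*)^α = 1.9340^0.27 ≈ 1.1949
c* = (1 − s)·y* = (1 − 0.28) × 1.1949 ≈ 0.8603

c* ≈ 0.860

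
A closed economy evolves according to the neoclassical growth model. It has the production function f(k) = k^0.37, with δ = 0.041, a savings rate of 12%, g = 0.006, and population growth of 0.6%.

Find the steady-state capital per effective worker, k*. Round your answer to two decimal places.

k* ≈ 3.66

Steady state requires s·f(k) = (n + g + δ)·k, i.e. s·k^α = (n + g + δ)·k.
Rearranging, k^(1−α) = s / (n + g + δ).
k^0.63 = 0.12 / (0.006 + 0.006 + 0.041) = 0.12 / 0.053 = 2.2642
k* = 2.2642^(1/0.63) ≈ 3.6590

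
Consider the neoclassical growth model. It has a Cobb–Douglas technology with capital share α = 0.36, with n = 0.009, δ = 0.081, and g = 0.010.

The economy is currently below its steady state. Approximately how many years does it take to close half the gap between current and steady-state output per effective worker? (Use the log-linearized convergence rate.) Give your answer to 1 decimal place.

Near the steady state the convergence rate is λ = (1 − α)(n + g + δ).
λ = (1 − 0.36) × 0.100 = 0.64 × 0.100 = 0.0640
Half-life = ln 2 / λ = 0.6931 / 0.0640 ≈ 10.83 years

about 10.8 years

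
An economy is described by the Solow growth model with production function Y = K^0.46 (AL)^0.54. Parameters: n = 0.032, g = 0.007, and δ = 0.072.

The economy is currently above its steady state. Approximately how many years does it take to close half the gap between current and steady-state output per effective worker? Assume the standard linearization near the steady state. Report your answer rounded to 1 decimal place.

half-life ≈ 11.6 years

Near the steady state the convergence rate is λ = (1 − α)(n + g + δ).
λ = (1 − 0.46) × 0.111 = 0.54 × 0.111 = 0.05994
Half-life = ln 2 / λ = 0.6931 / 0.05994 ≈ 11.56 years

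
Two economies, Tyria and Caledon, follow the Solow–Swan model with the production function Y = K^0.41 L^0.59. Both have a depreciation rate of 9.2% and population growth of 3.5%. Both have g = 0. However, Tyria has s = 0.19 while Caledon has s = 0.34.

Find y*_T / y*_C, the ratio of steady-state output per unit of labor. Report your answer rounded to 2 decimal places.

Steady-state y* = [s/(n + δ)]^(α/(1−α)), so the ratio is [ (s_T/(n + δ)_T) / (s_C/(n + δ)_C) ]^0.6949.
s_T/(n + δ)_T = 0.19/0.127 = 1.4961; s_C/(n + δ)_C = 0.34/0.127 = 2.6772.
Ratio = (1.4961/2.6772)^0.6949 = 0.5588^0.6949 ≈ 0.6674

y*_T / y*_C ≈ 0.67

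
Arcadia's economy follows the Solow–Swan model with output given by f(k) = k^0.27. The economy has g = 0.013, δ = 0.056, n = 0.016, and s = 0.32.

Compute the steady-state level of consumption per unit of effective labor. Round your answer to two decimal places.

In steady state, investment equals break-even investment: s·k^α = (n + g + δ)·k.
Dividing both sides by k: k^(1−α) = s / (n + g + δ).
k^0.73 = 0.32 / (0.016 + 0.013 + 0.056) = 0.32 / 0.085 = 3.7647
k* = 3.7647^(1/0.73) ≈ 6.1471
y* = (k*)^α = 6.1471^0.27 ≈ 1.6328
c* = (1 − s)·y* = (1 − 0.32) × 1.6328 ≈ 1.1103

c* ≈ 1.11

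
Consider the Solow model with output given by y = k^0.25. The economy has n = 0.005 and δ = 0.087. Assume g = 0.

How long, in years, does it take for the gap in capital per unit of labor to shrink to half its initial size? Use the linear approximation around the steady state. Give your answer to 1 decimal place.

half-life ≈ 10.0 years

Near the steady state the convergence rate is λ = (1 − α)(n + δ).
λ = (1 − 0.25) × 0.092 = 0.75 × 0.092 = 0.0690
Half-life = ln 2 / λ = 0.6931 / 0.0690 ≈ 10.04 years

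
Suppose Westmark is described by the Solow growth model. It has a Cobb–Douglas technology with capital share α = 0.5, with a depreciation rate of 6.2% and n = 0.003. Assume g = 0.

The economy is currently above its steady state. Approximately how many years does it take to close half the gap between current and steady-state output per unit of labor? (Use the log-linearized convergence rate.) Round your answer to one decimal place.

half-life ≈ 21.3 years

Near the steady state the convergence rate is λ = (1 − α)(n + δ).
λ = (1 − 0.5) × 0.065 = 0.5 × 0.065 = 0.0325
Half-life = ln 2 / λ = 0.6931 / 0.0325 ≈ 21.33 years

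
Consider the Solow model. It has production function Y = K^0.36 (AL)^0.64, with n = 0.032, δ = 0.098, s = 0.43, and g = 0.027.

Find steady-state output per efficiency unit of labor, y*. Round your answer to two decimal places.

In steady state, investment equals break-even investment: s·k^α = (n + g + δ)·k.
Dividing both sides by k: k^(1−α) = s / (n + g + δ).
k^0.64 = 0.43 / (0.032 + 0.027 + 0.098) = 0.43 / 0.157 = 2.7389
k* = 2.7389^(1/0.64) ≈ 4.8274
y* = (k*)^α = 4.8274^0.36 ≈ 1.7625

y* = 1.76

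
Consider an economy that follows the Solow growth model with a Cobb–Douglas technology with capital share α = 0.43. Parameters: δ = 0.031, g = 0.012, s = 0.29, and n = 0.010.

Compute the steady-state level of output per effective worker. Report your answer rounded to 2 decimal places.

At the steady state, Δk = 0, so s·k^α = (n + g + δ)·k.
Dividing both sides by k: k^(1−α) = s / (n + g + δ).
k^0.57 = 0.29 / (0.010 + 0.012 + 0.031) = 0.29 / 0.053 = 5.4717
k* = 5.4717^(1/0.57) ≈ 19.7220
y* = (k*)^α = 19.7220^0.43 ≈ 3.6044

y* ≈ 3.60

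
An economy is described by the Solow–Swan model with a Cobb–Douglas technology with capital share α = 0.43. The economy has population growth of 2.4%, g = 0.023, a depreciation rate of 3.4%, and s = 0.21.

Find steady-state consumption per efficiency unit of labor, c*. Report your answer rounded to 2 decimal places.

In steady state, investment equals break-even investment: s·k^α = (n + g + δ)·k.
Rearranging, k^(1−α) = s / (n + g + δ).
k^0.57 = 0.21 / (0.024 + 0.023 + 0.034) = 0.21 / 0.081 = 2.5926
k* = 2.5926^(1/0.57) ≈ 5.3193
y* = (k*)^α = 5.3193^0.43 ≈ 2.0517
c* = (1 − s)·y* = (1 − 0.21) × 2.0517 ≈ 1.6208

c* = 1.62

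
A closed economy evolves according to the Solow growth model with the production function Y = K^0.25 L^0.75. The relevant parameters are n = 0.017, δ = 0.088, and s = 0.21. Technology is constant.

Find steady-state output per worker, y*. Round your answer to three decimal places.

y* = 1.260

In steady state, investment equals break-even investment: s·k^α = (n + δ)·k.
Dividing both sides by k: k^(1−α) = s / (n + δ).
k^0.75 = 0.21 / (0.017 + 0.088) = 0.21 / 0.105 = 2.0000
k* = 2.0000^(1/0.75) ≈ 2.5198
y* = (k*)^α = 2.5198^0.25 ≈ 1.2599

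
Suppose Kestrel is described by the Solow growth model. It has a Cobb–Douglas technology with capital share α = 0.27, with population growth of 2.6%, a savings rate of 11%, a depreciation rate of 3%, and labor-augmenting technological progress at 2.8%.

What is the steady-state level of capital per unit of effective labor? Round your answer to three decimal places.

k* ≈ 1.447

At the steady state, Δk = 0, so s·k^α = (n + g + δ)·k.
Dividing both sides by k: k^(1−α) = s / (n + g + δ).
k^0.73 = 0.11 / (0.026 + 0.028 + 0.030) = 0.11 / 0.084 = 1.3095
k* = 1.3095^(1/0.73) ≈ 1.4468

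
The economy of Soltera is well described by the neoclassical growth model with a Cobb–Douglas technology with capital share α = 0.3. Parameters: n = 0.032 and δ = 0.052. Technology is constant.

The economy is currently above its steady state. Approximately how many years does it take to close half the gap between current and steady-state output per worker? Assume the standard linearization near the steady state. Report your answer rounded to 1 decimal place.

about 11.8 years

Near the steady state the convergence rate is λ = (1 − α)(n + δ).
λ = (1 − 0.3) × 0.084 = 0.7 × 0.084 = 0.0588
Half-life = ln 2 / λ = 0.6931 / 0.0588 ≈ 11.79 years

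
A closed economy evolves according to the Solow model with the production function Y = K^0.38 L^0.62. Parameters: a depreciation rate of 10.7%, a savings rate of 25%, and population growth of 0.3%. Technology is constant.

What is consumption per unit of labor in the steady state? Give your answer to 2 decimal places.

In steady state, investment equals break-even investment: s·k^α = (n + δ)·k.
Rearranging, k^(1−α) = s / (n + δ).
k^0.62 = 0.25 / (0.003 + 0.107) = 0.25 / 0.110 = 2.2727
k* = 2.2727^(1/0.62) ≈ 3.7590
y* = (k*)^α = 3.7590^0.38 ≈ 1.6540
c* = (1 − s)·y* = (1 − 0.25) × 1.6540 ≈ 1.2405

c* ≈ 1.24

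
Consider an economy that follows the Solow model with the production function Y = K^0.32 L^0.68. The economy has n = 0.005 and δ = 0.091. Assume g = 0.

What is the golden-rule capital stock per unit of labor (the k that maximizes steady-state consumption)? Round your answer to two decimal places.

The golden rule sets f'(k) = n + δ, i.e. α·k^(α−1) = n + δ.
So k^(1−α) = α / (n + δ) = 0.32 / 0.096 = 3.3333.
k_gold = 3.3333^(1/0.68) ≈ 5.8740

k_gold ≈ 5.87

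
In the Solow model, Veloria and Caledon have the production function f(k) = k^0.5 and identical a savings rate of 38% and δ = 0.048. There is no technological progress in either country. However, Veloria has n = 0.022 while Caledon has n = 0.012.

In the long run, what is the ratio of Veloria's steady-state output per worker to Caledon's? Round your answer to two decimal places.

Steady-state y* = [s/(n + δ)]^(α/(1−α)), so the ratio is [ (s_V/(n + δ)_V) / (s_C/(n + δ)_C) ]^1.
s_V/(n + δ)_V = 0.38/0.070 = 5.4286; s_C/(n + δ)_C = 0.38/0.060 = 6.3333.
Ratio = (5.4286/6.3333)^1 = 0.8572^1 ≈ 0.8572

y*_V / y*_C ≈ 0.86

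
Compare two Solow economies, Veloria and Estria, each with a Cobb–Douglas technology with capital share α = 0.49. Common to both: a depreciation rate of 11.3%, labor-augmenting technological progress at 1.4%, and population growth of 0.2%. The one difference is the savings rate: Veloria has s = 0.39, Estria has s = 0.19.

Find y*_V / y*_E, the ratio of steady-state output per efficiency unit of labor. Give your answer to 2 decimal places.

y*_V / y*_E ≈ 2.00

Steady-state y* = [s/(n + g + δ)]^(α/(1−α)), so the ratio is [ (s_V/(n + g + δ)_V) / (s_E/(n + g + δ)_E) ]^0.9608.
s_V/(n + g + δ)_V = 0.39/0.129 = 3.0233; s_E/(n + g + δ)_E = 0.19/0.129 = 1.4729.
Ratio = (3.0233/1.4729)^0.9608 = 2.0526^0.9608 ≈ 1.9955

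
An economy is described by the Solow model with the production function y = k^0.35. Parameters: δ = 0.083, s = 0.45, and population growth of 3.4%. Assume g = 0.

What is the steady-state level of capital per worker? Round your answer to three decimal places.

Steady state requires s·f(k) = (n + δ)·k, i.e. s·k^α = (n + δ)·k.
Rearranging, k^(1−α) = s / (n + δ).
k^0.65 = 0.45 / (0.034 + 0.083) = 0.45 / 0.117 = 3.8462
k* = 3.8462^(1/0.65) ≈ 7.9442

k* = 7.944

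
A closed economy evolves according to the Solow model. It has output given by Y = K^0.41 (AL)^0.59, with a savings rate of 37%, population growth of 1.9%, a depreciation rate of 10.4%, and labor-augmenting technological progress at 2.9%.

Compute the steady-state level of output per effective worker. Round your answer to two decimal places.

At the steady state, Δk = 0, so s·k^α = (n + g + δ)·k.
Rearranging, k^(1−α) = s / (n + g + δ).
k^0.59 = 0.37 / (0.019 + 0.029 + 0.104) = 0.37 / 0.152 = 2.4342
k* = 2.4342^(1/0.59) ≈ 4.5169
y* = (k*)^α = 4.5169^0.41 ≈ 1.8556

y* ≈ 1.86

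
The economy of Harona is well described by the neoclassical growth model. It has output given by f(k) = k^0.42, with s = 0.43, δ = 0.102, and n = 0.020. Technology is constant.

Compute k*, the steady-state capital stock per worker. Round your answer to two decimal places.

k* ≈ 8.78

At the steady state, Δk = 0, so s·k^α = (n + δ)·k.
Rearranging, k^(1−α) = s / (n + δ).
k^0.58 = 0.43 / (0.020 + 0.102) = 0.43 / 0.122 = 3.5246
k* = 3.5246^(1/0.58) ≈ 8.7759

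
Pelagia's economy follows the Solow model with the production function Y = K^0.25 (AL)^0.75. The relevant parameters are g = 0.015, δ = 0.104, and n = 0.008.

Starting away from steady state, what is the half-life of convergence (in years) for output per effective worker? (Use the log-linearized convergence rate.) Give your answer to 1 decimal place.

Near the steady state the convergence rate is λ = (1 − α)(n + g + δ).
λ = (1 − 0.25) × 0.127 = 0.75 × 0.127 = 0.09525
Half-life = ln 2 / λ = 0.6931 / 0.09525 ≈ 7.28 years

half-life ≈ 7.3 years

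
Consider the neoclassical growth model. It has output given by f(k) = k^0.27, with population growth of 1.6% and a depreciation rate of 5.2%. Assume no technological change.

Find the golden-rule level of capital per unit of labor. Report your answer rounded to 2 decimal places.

The golden rule sets f'(k) = n + δ, i.e. α·k^(α−1) = n + δ.
So k^(1−α) = α / (n + δ) = 0.27 / 0.068 = 3.9706.
k_gold = 3.9706^(1/0.73) ≈ 6.6123

k_gold ≈ 6.61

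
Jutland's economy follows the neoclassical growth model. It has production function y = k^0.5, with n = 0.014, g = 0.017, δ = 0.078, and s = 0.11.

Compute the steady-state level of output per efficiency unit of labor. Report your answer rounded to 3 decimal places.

Steady state requires s·f(k) = (n + g + δ)·k, i.e. s·k^α = (n + g + δ)·k.
Dividing both sides by k: k^(1−α) = s / (n + g + δ).
k^0.5 = 0.11 / (0.014 + 0.017 + 0.078) = 0.11 / 0.109 = 1.0092
k* = 1.0092^(1/0.5) ≈ 1.0185
y* = (k*)^α = 1.0185^0.5 ≈ 1.0092

y* ≈ 1.009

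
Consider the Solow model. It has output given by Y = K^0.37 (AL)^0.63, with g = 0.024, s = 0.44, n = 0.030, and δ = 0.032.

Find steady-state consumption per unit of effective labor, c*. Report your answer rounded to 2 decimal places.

In steady state, investment equals break-even investment: s·k^α = (n + g + δ)·k.
Dividing both sides by k: k^(1−α) = s / (n + g + δ).
k^0.63 = 0.44 / (0.030 + 0.024 + 0.032) = 0.44 / 0.086 = 5.1163
k* = 5.1163^(1/0.63) ≈ 13.3453
y* = (k*)^α = 13.3453^0.37 ≈ 2.6084
c* = (1 − s)·y* = (1 − 0.44) × 2.6084 ≈ 1.4607

c* = 1.46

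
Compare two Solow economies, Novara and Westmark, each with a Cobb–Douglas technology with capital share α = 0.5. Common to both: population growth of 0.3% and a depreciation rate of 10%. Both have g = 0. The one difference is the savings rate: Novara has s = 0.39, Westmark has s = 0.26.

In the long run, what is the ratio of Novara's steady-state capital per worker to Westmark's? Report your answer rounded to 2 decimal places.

Steady-state k* = [s/(n + δ)]^(1/(1−α)), so the ratio is [ (s_N/(n + δ)_N) / (s_W/(n + δ)_W) ]^2.
s_N/(n + δ)_N = 0.39/0.103 = 3.7864; s_W/(n + δ)_W = 0.26/0.103 = 2.5243.
Ratio = (3.7864/2.5243)^2 = 1.5000^2 ≈ 2.2500

k*_N / k*_W ≈ 2.25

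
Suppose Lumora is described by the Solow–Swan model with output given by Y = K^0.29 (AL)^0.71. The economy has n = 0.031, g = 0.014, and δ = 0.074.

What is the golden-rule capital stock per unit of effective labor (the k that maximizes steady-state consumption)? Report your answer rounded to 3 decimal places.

The golden rule sets f'(k) = n + g + δ, i.e. α·k^(α−1) = n + g + δ.
So k^(1−α) = α / (n + g + δ) = 0.29 / 0.119 = 2.4370.
k_gold = 2.4370^(1/0.71) ≈ 3.5064

k_gold ≈ 3.506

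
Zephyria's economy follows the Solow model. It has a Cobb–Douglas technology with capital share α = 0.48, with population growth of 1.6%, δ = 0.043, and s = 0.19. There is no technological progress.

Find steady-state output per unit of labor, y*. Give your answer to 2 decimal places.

At the steady state, Δk = 0, so s·k^α = (n + δ)·k.
Rearranging, k^(1−α) = s / (n + δ).
k^0.52 = 0.19 / (0.016 + 0.043) = 0.19 / 0.059 = 3.2203
k* = 3.2203^(1/0.52) ≈ 9.4782
y* = (k*)^α = 9.4782^0.48 ≈ 2.9433

y* = 2.94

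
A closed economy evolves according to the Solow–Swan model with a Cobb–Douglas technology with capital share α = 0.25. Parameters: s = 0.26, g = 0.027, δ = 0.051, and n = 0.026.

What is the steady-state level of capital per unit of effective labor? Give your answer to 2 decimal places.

k* = 3.39

Steady state requires s·f(k) = (n + g + δ)·k, i.e. s·k^α = (n + g + δ)·k.
Rearranging, k^(1−α) = s / (n + g + δ).
k^0.75 = 0.26 / (0.026 + 0.027 + 0.051) = 0.26 / 0.104 = 2.5000
k* = 2.5000^(1/0.75) ≈ 3.3930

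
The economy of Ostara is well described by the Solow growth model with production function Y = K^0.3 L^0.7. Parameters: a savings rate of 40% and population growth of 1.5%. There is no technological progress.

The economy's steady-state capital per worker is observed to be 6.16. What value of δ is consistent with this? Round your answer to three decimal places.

δ ≈ 0.097

At the steady state, Δk = 0, so s·k^α = (n + δ)·k.
So s / (n + δ) = (k*)^(1−α) = 6.16^0.7 = 3.5703.
Therefore n + δ = s / 3.5703 = 0.40 / 3.5703 = 0.1120, so δ = 0.1120 − 0.015 = 0.0970.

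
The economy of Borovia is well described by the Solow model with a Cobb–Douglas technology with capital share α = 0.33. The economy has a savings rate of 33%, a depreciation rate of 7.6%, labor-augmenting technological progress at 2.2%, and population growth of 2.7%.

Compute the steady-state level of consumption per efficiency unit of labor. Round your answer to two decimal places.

In steady state, investment equals break-even investment: s·k^α = (n + g + δ)·k.
Rearranging, k^(1−α) = s / (n + g + δ).
k^0.67 = 0.33 / (0.027 + 0.022 + 0.076) = 0.33 / 0.125 = 2.6400
k* = 2.6400^(1/0.67) ≈ 4.2585
y* = (k*)^α = 4.2585^0.33 ≈ 1.6131
c* = (1 − s)·y* = (1 − 0.33) × 1.6131 ≈ 1.0808

c* ≈ 1.08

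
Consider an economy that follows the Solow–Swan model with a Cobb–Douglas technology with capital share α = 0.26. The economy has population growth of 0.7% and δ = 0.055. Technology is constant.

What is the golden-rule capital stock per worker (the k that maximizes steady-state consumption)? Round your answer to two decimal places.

The golden rule sets f'(k) = n + δ, i.e. α·k^(α−1) = n + δ.
So k^(1−α) = α / (n + δ) = 0.26 / 0.062 = 4.1935.
k_gold = 4.1935^(1/0.74) ≈ 6.9394

k_gold ≈ 6.94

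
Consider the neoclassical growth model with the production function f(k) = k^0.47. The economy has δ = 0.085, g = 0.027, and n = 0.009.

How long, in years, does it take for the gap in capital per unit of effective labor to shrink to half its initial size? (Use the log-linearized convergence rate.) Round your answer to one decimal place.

Near the steady state the convergence rate is λ = (1 − α)(n + g + δ).
λ = (1 − 0.47) × 0.121 = 0.53 × 0.121 = 0.06413
Half-life = ln 2 / λ = 0.6931 / 0.06413 ≈ 10.81 years

half-life ≈ 10.8 years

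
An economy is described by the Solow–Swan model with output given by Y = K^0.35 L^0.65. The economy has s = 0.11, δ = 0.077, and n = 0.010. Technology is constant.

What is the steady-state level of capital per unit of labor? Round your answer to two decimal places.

At the steady state, Δk = 0, so s·k^α = (n + δ)·k.
Dividing both sides by k: k^(1−α) = s / (n + δ).
k^0.65 = 0.11 / (0.010 + 0.077) = 0.11 / 0.087 = 1.2644
k* = 1.2644^(1/0.65) ≈ 1.4346

k* = 1.43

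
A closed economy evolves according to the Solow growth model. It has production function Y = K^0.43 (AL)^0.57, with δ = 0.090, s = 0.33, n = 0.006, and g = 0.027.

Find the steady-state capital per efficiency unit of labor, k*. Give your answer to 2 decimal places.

Steady state requires s·f(k) = (n + g + δ)·k, i.e. s·k^α = (n + g + δ)·k.
Dividing both sides by k: k^(1−α) = s / (n + g + δ).
k^0.57 = 0.33 / (0.006 + 0.027 + 0.090) = 0.33 / 0.123 = 2.6829
k* = 2.6829^(1/0.57) ≈ 5.6486

k* = 5.65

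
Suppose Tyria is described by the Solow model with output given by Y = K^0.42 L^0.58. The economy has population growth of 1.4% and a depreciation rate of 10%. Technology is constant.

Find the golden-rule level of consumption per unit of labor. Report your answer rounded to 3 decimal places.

At the golden rule, f'(k) = n + δ, so α·k^(α−1) = n + δ and k_gold = (α/(n + δ))^(1/(1−α)).
k_gold = (0.42/0.114)^(1/0.58) = 3.6842^1.7241 ≈ 9.4718
c_gold = f(k_gold) − (n + δ)·k_gold = 2.5710 − 0.114×9.4718 ≈ 1.4912

c_gold ≈ 1.491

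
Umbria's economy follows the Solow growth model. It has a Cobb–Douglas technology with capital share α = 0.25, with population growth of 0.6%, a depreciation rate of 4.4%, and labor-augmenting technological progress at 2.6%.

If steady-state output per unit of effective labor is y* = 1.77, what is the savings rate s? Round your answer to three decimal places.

s ≈ 0.421

In steady state, investment equals break-even investment: s·k^α = (n + g + δ)·k.
Since y* = [s/(n + g + δ)]^(α/(1−α)), we have s/(n + g + δ) = (y*)^((1−α)/α) = 1.77^3 = 5.5452.
Therefore s = 5.5452 × (n + g + δ) = 5.5452 × 0.076 = 0.4214.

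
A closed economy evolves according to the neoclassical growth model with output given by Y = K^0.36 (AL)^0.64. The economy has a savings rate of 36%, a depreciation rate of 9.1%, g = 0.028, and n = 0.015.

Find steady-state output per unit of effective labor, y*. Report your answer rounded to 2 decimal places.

Steady state requires s·f(k) = (n + g + δ)·k, i.e. s·k^α = (n + g + δ)·k.
Dividing both sides by k: k^(1−α) = s / (n + g + δ).
k^0.64 = 0.36 / (0.015 + 0.028 + 0.091) = 0.36 / 0.134 = 2.6866
k* = 2.6866^(1/0.64) ≈ 4.6841
y* = (k*)^α = 4.6841^0.36 ≈ 1.7435

y* ≈ 1.74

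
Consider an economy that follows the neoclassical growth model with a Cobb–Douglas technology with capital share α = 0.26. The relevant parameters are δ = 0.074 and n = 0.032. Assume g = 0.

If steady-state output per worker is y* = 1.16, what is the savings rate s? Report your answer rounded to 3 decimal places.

Steady state requires s·f(k) = (n + δ)·k, i.e. s·k^α = (n + δ)·k.
Since y* = [s/(n + δ)]^(α/(1−α)), we have s/(n + δ) = (y*)^((1−α)/α) = 1.16^2.8462 = 1.5257.
Therefore s = 1.5257 × (n + δ) = 1.5257 × 0.106 = 0.1617.

s ≈ 0.162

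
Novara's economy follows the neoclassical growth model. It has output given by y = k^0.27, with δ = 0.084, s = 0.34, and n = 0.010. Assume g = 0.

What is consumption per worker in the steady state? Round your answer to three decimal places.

c* ≈ 1.062

In steady state, investment equals break-even investment: s·k^α = (n + δ)·k.
Dividing both sides by k: k^(1−α) = s / (n + δ).
k^0.73 = 0.34 / (0.010 + 0.084) = 0.34 / 0.094 = 3.6170
k* = 3.6170^(1/0.73) ≈ 5.8192
y* = (k*)^α = 5.8192^0.27 ≈ 1.6088
c* = (1 − s)·y* = (1 − 0.34) × 1.6088 ≈ 1.0618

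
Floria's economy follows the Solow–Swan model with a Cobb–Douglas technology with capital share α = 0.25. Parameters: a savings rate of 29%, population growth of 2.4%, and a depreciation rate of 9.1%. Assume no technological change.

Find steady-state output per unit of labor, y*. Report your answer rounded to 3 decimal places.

Steady state requires s·f(k) = (n + δ)·k, i.e. s·k^α = (n + δ)·k.
Dividing both sides by k: k^(1−α) = s / (n + δ).
k^0.75 = 0.29 / (0.024 + 0.091) = 0.29 / 0.115 = 2.5217
k* = 2.5217^(1/0.75) ≈ 3.4323
y* = (k*)^α = 3.4323^0.25 ≈ 1.3611

y* = 1.361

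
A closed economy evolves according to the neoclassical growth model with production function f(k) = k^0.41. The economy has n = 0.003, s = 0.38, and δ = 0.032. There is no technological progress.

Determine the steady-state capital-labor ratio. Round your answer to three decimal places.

k* = 56.944

Steady state requires s·f(k) = (n + δ)·k, i.e. s·k^α = (n + δ)·k.
Dividing both sides by k: k^(1−α) = s / (n + δ).
k^0.59 = 0.38 / (0.003 + 0.032) = 0.38 / 0.035 = 10.8571
k* = 10.8571^(1/0.59) ≈ 56.9439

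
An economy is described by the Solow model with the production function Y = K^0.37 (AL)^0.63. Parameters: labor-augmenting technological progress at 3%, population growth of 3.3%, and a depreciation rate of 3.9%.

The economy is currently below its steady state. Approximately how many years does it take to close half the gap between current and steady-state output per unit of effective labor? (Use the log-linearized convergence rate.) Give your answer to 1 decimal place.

half-life ≈ 10.8 years

Near the steady state the convergence rate is λ = (1 − α)(n + g + δ).
λ = (1 − 0.37) × 0.102 = 0.63 × 0.102 = 0.06426
Half-life = ln 2 / λ = 0.6931 / 0.06426 ≈ 10.79 years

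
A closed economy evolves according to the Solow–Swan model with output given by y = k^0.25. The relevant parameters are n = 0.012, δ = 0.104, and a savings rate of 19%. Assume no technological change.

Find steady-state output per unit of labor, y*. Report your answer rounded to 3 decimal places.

y* = 1.179

Steady state requires s·f(k) = (n + δ)·k, i.e. s·k^α = (n + δ)·k.
Dividing both sides by k: k^(1−α) = s / (n + δ).
k^0.75 = 0.19 / (0.012 + 0.104) = 0.19 / 0.116 = 1.6379
k* = 1.6379^(1/0.75) ≈ 1.9307
y* = (k*)^α = 1.9307^0.25 ≈ 1.1788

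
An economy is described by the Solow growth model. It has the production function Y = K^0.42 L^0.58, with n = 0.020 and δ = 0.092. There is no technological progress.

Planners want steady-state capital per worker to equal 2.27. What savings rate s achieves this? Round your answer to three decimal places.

s ≈ 0.180

At the steady state, Δk = 0, so s·k^α = (n + δ)·k.
So s / (n + δ) = (k*)^(1−α) = 2.27^0.58 = 1.6088.
Therefore s = 1.6088 × (n + δ) = 1.6088 × 0.112 = 0.1802.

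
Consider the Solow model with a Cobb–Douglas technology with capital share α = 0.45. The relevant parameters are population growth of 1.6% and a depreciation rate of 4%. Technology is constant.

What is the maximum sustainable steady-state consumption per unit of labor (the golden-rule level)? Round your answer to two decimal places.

At the golden rule, f'(k) = n + δ, so α·k^(α−1) = n + δ and k_gold = (α/(n + δ))^(1/(1−α)).
k_gold = (0.45/0.056)^(1/0.55) = 8.0357^1.8182 ≈ 44.2093
c_gold = f(k_gold) − (n + δ)·k_gold = 5.5015 − 0.056×44.2093 ≈ 3.0258

c_gold ≈ 3.03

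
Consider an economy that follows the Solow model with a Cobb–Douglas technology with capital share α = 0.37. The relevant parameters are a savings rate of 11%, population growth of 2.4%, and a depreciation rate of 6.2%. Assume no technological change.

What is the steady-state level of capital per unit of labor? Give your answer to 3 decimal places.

In steady state, investment equals break-even investment: s·k^α = (n + δ)·k.
Dividing both sides by k: k^(1−α) = s / (n + δ).
k^0.63 = 0.11 / (0.024 + 0.062) = 0.11 / 0.086 = 1.2791
k* = 1.2791^(1/0.63) ≈ 1.4781

k* ≈ 1.478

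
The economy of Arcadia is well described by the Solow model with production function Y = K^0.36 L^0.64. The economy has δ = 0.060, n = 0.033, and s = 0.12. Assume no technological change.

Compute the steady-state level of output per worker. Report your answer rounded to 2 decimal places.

y* = 1.15

At the steady state, Δk = 0, so s·k^α = (n + δ)·k.
Dividing both sides by k: k^(1−α) = s / (n + δ).
k^0.64 = 0.12 / (0.033 + 0.060) = 0.12 / 0.093 = 1.2903
k* = 1.2903^(1/0.64) ≈ 1.4892
y* = (k*)^α = 1.4892^0.36 ≈ 1.1542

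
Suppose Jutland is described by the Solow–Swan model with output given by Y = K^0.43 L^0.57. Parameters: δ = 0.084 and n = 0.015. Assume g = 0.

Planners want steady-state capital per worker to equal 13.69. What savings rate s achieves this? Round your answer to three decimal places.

At the steady state, Δk = 0, so s·k^α = (n + δ)·k.
So s / (n + δ) = (k*)^(1−α) = 13.69^0.57 = 4.4438.
Therefore s = 4.4438 × (n + δ) = 4.4438 × 0.099 = 0.4399.

s ≈ 0.440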